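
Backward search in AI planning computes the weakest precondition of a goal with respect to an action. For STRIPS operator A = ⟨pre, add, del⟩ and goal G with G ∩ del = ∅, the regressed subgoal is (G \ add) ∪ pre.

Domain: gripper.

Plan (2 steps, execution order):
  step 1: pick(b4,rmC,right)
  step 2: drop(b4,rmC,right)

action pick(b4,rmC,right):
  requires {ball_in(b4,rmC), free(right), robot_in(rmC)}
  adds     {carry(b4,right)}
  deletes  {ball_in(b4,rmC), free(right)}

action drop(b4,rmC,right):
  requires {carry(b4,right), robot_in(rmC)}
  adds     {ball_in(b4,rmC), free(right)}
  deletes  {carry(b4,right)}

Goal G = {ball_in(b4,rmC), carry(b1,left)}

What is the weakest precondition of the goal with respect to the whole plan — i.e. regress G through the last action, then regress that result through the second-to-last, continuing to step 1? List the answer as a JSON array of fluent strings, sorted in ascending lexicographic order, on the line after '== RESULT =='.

Work backward from the goal:
  through step 2 (drop(b4,rmC,right)): drop {ball_in(b4,rmC)}, keep {carry(b1,left)}, require {carry(b4,right), robot_in(rmC)}
    → {carry(b1,left), carry(b4,right), robot_in(rmC)}
  through step 1 (pick(b4,rmC,right)): drop {carry(b4,right)}, keep {carry(b1,left), robot_in(rmC)}, require {ball_in(b4,rmC), free(right), robot_in(rmC)}
    → {ball_in(b4,rmC), carry(b1,left), free(right), robot_in(rmC)}

== RESULT ==
["ball_in(b4,rmC)", "carry(b1,left)", "free(right)", "robot_in(rmC)"]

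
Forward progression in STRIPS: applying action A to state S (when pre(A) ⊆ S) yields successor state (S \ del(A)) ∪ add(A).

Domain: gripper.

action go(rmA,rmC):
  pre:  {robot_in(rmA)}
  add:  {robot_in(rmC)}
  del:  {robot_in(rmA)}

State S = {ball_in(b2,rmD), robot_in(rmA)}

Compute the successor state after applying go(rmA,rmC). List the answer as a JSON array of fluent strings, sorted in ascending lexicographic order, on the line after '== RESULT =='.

Compute (S \ del) ∪ add:
  pre ⊆ S: {robot_in(rmA)} ⊆ S  — applicable
  S \ del = {ball_in(b2,rmD)}
  ∪ add   = {ball_in(b2,rmD), robot_in(rmC)}

== RESULT ==
["ball_in(b2,rmD)", "robot_in(rmC)"]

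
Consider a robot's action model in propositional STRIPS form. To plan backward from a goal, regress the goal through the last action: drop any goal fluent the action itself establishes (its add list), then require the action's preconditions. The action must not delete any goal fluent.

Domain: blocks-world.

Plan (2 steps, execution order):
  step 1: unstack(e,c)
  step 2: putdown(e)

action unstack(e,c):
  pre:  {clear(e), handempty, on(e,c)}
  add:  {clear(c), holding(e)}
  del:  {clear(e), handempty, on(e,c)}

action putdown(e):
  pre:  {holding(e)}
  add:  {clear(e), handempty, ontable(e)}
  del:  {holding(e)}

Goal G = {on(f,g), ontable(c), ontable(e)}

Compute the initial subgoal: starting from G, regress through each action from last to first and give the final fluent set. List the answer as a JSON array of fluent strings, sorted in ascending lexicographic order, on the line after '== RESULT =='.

Regress step by step:
  through step 2 (putdown(e)): drop {ontable(e)}, keep {on(f,g), ontable(c)}, require {holding(e)}
    → {holding(e), on(f,g), ontable(c)}
  through step 1 (unstack(e,c)): drop {holding(e)}, keep {on(f,g), ontable(c)}, require {clear(e), handempty, on(e,c)}
    → {clear(e), handempty, on(e,c), on(f,g), ontable(c)}

== RESULT ==
["clear(e)", "handempty", "on(e,c)", "on(f,g)", "ontable(c)"]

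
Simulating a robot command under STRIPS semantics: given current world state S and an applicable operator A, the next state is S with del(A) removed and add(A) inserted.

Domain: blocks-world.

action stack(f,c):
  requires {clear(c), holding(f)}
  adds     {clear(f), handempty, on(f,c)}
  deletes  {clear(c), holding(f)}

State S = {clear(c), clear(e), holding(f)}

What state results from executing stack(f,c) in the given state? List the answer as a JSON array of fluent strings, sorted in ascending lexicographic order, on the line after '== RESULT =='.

Compute (S \ del) ∪ add:
  pre ⊆ S: {clear(c), holding(f)} ⊆ S  — applicable
  S \ del = {clear(e)}
  ∪ add   = {clear(e), clear(f), handempty, on(f,c)}

== RESULT ==
["clear(e)", "clear(f)", "handempty", "on(f,c)"]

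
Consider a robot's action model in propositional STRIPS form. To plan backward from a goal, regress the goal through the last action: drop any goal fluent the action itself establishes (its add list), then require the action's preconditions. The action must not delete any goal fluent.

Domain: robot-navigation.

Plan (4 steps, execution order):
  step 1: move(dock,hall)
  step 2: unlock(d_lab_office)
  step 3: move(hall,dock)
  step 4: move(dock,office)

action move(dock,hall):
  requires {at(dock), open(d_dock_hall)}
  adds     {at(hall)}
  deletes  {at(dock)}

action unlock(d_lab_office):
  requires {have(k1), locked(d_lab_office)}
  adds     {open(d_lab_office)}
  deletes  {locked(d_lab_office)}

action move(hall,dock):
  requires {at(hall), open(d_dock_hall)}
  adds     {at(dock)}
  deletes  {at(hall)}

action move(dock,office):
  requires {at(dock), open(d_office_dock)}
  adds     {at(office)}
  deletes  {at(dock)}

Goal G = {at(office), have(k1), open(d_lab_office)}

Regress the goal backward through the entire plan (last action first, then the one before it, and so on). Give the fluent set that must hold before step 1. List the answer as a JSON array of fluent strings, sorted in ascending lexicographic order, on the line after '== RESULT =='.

Work backward from the goal:
  through step 4 (move(dock,office)): drop {at(office)}, keep {have(k1), open(d_lab_office)}, require {at(dock), open(d_office_dock)}
    → {at(dock), have(k1), open(d_lab_office), open(d_office_dock)}
  through step 3 (move(hall,dock)): drop {at(dock)}, keep {have(k1), open(d_lab_office), open(d_office_dock)}, require {at(hall), open(d_dock_hall)}
    → {at(hall), have(k1), open(d_dock_hall), open(d_lab_office), open(d_office_dock)}
  through step 2 (unlock(d_lab_office)): drop {open(d_lab_office)}, keep {at(hall), have(k1), open(d_dock_hall), open(d_office_dock)}, require {have(k1), locked(d_lab_office)}
    → {at(hall), have(k1), locked(d_lab_office), open(d_dock_hall), open(d_office_dock)}
  through step 1 (move(dock,hall)): drop {at(hall)}, keep {have(k1), locked(d_lab_office), open(d_dock_hall), open(d_office_dock)}, require {at(dock), open(d_dock_hall)}
    → {at(dock), have(k1), locked(d_lab_office), open(d_dock_hall), open(d_office_dock)}

== RESULT ==
["at(dock)", "have(k1)", "locked(d_lab_office)", "open(d_dock_hall)", "open(d_office_dock)"]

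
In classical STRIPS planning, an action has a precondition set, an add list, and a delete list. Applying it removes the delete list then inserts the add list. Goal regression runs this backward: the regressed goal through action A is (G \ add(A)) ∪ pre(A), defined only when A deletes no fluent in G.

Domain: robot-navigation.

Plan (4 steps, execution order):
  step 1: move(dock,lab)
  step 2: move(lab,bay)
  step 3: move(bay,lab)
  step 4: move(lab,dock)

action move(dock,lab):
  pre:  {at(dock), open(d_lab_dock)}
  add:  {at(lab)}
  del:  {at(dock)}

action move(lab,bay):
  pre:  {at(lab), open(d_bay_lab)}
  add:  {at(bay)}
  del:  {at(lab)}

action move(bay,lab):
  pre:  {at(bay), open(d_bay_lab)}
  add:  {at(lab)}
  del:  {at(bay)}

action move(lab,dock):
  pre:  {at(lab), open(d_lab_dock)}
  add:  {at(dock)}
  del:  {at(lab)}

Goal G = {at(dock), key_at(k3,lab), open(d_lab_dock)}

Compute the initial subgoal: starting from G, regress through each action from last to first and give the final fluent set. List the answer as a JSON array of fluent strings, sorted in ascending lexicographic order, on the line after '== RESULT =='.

Regress step by step:
  through step 4 (move(lab,dock)): drop {at(dock)}, keep {key_at(k3,lab), open(d_lab_dock)}, require {at(lab), open(d_lab_dock)}
    → {at(lab), key_at(k3,lab), open(d_lab_dock)}
  through step 3 (move(bay,lab)): drop {at(lab)}, keep {key_at(k3,lab), open(d_lab_dock)}, require {at(bay), open(d_bay_lab)}
    → {at(bay), key_at(k3,lab), open(d_bay_lab), open(d_lab_dock)}
  through step 2 (move(lab,bay)): drop {at(bay)}, keep {key_at(k3,lab), open(d_bay_lab), open(d_lab_dock)}, require {at(lab), open(d_bay_lab)}
    → {at(lab), key_at(k3,lab), open(d_bay_lab), open(d_lab_dock)}
  through step 1 (move(dock,lab)): drop {at(lab)}, keep {key_at(k3,lab), open(d_bay_lab), open(d_lab_dock)}, require {at(dock), open(d_lab_dock)}
    → {at(dock), key_at(k3,lab), open(d_bay_lab), open(d_lab_dock)}

== RESULT ==
["at(dock)", "key_at(k3,lab)", "open(d_bay_lab)", "open(d_lab_dock)"]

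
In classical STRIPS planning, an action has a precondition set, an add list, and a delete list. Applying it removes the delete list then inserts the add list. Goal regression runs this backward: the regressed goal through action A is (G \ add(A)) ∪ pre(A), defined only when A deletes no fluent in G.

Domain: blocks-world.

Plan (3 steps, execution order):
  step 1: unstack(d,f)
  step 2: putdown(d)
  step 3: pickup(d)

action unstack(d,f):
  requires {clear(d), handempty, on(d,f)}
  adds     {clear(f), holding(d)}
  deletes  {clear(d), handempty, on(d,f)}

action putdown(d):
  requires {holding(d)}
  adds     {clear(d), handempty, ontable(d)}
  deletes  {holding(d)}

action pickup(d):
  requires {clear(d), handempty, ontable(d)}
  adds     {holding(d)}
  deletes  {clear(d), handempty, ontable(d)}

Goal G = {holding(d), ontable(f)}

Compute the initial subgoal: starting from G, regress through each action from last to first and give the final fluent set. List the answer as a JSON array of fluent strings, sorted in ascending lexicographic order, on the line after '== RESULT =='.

Work backward from the goal:
  through step 3 (pickup(d)): drop {holding(d)}, keep {ontable(f)}, require {clear(d), handempty, ontable(d)}
    → {clear(d), handempty, ontable(d), ontable(f)}
  through step 2 (putdown(d)): drop {clear(d), handempty, ontable(d)}, keep {ontable(f)}, require {holding(d)}
    → {holding(d), ontable(f)}
  through step 1 (unstack(d,f)): drop {holding(d)}, keep {ontable(f)}, require {clear(d), handempty, on(d,f)}
    → {clear(d), handempty, on(d,f), ontable(f)}

== RESULT ==
["clear(d)", "handempty", "on(d,f)", "ontable(f)"]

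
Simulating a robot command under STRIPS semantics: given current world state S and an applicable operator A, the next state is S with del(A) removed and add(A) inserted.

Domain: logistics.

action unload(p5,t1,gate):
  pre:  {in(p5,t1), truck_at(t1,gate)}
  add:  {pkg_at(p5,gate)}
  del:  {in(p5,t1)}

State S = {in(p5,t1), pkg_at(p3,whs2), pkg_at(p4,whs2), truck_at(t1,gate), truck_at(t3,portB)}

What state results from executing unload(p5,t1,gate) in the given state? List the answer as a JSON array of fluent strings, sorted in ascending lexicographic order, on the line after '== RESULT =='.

Progress:
  pre ⊆ S: {in(p5,t1), truck_at(t1,gate)} ⊆ S  — applicable
  S \ del = {pkg_at(p3,whs2), pkg_at(p4,whs2), truck_at(t1,gate), truck_at(t3,portB)}
  ∪ add   = {pkg_at(p3,whs2), pkg_at(p4,whs2), pkg_at(p5,gate), truck_at(t1,gate), truck_at(t3,portB)}

== RESULT ==
["pkg_at(p3,whs2)", "pkg_at(p4,whs2)", "pkg_at(p5,gate)", "truck_at(t1,gate)", "truck_at(t3,portB)"]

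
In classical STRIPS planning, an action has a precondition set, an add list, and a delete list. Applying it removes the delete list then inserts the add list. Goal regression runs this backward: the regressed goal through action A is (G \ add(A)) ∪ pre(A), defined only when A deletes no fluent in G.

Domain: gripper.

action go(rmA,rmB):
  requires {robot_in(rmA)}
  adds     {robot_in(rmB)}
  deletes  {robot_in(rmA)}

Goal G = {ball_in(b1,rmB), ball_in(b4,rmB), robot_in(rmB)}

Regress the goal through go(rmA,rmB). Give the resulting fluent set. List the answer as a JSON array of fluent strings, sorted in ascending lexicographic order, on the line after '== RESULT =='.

Regress:
  G ∩ del = {}  (empty — regression defined)
  G \ add = {ball_in(b1,rmB), ball_in(b4,rmB), robot_in(rmB)} \ {robot_in(rmB)} = {ball_in(b1,rmB), ball_in(b4,rmB)}
  ∪ pre   = {ball_in(b1,rmB), ball_in(b4,rmB)} ∪ {robot_in(rmA)}
          = {ball_in(b1,rmB), ball_in(b4,rmB), robot_in(rmA)}

== RESULT ==
["ball_in(b1,rmB)", "ball_in(b4,rmB)", "robot_in(rmA)"]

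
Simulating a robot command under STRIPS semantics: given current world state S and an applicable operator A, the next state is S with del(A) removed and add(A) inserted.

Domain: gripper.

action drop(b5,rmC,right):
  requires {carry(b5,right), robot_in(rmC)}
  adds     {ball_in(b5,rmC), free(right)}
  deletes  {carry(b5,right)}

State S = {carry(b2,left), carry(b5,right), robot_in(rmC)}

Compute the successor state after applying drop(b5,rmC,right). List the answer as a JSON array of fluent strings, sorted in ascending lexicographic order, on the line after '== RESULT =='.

Compute (S \ del) ∪ add:
  pre ⊆ S: {carry(b5,right), robot_in(rmC)} ⊆ S  — applicable
  S \ del = {carry(b2,left), robot_in(rmC)}
  ∪ add   = {ball_in(b5,rmC), carry(b2,left), free(right), robot_in(rmC)}

== RESULT ==
["ball_in(b5,rmC)", "carry(b2,left)", "free(right)", "robot_in(rmC)"]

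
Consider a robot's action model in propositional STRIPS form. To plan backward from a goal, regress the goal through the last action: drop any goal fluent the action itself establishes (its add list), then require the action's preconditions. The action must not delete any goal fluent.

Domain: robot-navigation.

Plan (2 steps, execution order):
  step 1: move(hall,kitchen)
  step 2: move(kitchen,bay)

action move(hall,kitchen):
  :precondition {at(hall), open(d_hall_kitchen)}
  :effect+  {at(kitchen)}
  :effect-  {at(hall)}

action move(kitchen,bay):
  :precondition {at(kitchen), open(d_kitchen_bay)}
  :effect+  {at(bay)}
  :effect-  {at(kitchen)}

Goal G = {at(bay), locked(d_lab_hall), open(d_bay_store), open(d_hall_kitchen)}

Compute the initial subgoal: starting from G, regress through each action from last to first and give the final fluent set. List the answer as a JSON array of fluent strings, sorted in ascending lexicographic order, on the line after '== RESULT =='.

Regress step by step:
  through step 2 (move(kitchen,bay)): drop {at(bay)}, keep {locked(d_lab_hall), open(d_bay_store), open(d_hall_kitchen)}, require {at(kitchen), open(d_kitchen_bay)}
    → {at(kitchen), locked(d_lab_hall), open(d_bay_store), open(d_hall_kitchen), open(d_kitchen_bay)}
  through step 1 (move(hall,kitchen)): drop {at(kitchen)}, keep {locked(d_lab_hall), open(d_bay_store), open(d_hall_kitchen), open(d_kitchen_bay)}, require {at(hall), open(d_hall_kitchen)}
    → {at(hall), locked(d_lab_hall), open(d_bay_store), open(d_hall_kitchen), open(d_kitchen_bay)}

== RESULT ==
["at(hall)", "locked(d_lab_hall)", "open(d_bay_store)", "open(d_hall_kitchen)", "open(d_kitchen_bay)"]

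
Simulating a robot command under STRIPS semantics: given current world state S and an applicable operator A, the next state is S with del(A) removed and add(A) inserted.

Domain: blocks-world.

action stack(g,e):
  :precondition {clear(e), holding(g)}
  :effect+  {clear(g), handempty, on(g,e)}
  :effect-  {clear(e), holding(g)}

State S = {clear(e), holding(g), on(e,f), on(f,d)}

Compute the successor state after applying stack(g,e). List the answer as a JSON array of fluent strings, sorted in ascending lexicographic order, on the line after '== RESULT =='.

Compute (S \ del) ∪ add:
  pre ⊆ S: {clear(e), holding(g)} ⊆ S  — applicable
  S \ del = {on(e,f), on(f,d)}
  ∪ add   = {clear(g), handempty, on(e,f), on(f,d), on(g,e)}

== RESULT ==
["clear(g)", "handempty", "on(e,f)", "on(f,d)", "on(g,e)"]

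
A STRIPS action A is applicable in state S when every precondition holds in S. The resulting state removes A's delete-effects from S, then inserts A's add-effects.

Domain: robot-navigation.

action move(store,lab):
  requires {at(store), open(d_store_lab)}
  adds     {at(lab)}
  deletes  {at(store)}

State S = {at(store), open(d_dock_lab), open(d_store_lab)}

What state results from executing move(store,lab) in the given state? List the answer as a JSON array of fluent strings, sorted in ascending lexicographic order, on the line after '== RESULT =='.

Compute (S \ del) ∪ add:
  pre ⊆ S: {at(store), open(d_store_lab)} ⊆ S  — applicable
  S \ del = {open(d_dock_lab), open(d_store_lab)}
  ∪ add   = {at(lab), open(d_dock_lab), open(d_store_lab)}

== RESULT ==
["at(lab)", "open(d_dock_lab)", "open(d_store_lab)"]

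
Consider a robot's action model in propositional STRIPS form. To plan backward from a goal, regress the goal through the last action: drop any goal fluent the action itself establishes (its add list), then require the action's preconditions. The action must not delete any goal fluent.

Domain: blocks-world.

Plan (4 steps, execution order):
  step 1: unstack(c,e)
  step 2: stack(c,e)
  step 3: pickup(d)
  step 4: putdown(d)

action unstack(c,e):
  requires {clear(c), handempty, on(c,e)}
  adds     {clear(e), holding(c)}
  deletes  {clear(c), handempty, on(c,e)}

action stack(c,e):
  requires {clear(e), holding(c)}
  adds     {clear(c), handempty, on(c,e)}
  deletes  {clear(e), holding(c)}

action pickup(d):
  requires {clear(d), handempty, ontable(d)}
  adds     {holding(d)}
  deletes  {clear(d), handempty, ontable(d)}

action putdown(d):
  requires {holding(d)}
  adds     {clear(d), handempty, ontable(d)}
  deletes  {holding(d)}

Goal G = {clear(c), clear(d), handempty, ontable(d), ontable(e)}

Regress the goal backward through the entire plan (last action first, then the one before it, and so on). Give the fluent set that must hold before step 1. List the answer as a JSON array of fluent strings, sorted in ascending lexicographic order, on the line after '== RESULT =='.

Work backward from the goal:
  through step 4 (putdown(d)): drop {clear(d), handempty, ontable(d)}, keep {clear(c), ontable(e)}, require {holding(d)}
    → {clear(c), holding(d), ontable(e)}
  through step 3 (pickup(d)): drop {holding(d)}, keep {clear(c), ontable(e)}, require {clear(d), handempty, ontable(d)}
    → {clear(c), clear(d), handempty, ontable(d), ontable(e)}
  through step 2 (stack(c,e)): drop {clear(c), handempty}, keep {clear(d), ontable(d), ontable(e)}, require {clear(e), holding(c)}
    → {clear(d), clear(e), holding(c), ontable(d), ontable(e)}
  through step 1 (unstack(c,e)): drop {clear(e), holding(c)}, keep {clear(d), ontable(d), ontable(e)}, require {clear(c), handempty, on(c,e)}
    → {clear(c), clear(d), handempty, on(c,e), ontable(d), ontable(e)}

== RESULT ==
["clear(c)", "clear(d)", "handempty", "on(c,e)", "ontable(d)", "ontable(e)"]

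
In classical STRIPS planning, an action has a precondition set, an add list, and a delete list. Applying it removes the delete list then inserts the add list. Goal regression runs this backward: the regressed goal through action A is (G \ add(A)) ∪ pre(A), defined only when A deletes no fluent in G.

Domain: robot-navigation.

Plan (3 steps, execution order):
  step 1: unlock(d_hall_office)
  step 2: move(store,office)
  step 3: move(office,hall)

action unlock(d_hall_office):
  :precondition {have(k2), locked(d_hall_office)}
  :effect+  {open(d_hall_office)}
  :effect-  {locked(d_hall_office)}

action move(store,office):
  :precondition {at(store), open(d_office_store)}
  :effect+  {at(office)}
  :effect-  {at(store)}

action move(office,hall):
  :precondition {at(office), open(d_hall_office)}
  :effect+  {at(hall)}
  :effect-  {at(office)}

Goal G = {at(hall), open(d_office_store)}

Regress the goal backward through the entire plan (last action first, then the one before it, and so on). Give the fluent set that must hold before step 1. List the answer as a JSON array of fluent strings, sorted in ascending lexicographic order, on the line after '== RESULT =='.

Work backward from the goal:
  through step 3 (move(office,hall)): drop {at(hall)}, keep {open(d_office_store)}, require {at(office), open(d_hall_office)}
    → {at(office), open(d_hall_office), open(d_office_store)}
  through step 2 (move(store,office)): drop {at(office)}, keep {open(d_hall_office), open(d_office_store)}, require {at(store), open(d_office_store)}
    → {at(store), open(d_hall_office), open(d_office_store)}
  through step 1 (unlock(d_hall_office)): drop {open(d_hall_office)}, keep {at(store), open(d_office_store)}, require {have(k2), locked(d_hall_office)}
    → {at(store), have(k2), locked(d_hall_office), open(d_office_store)}

== RESULT ==
["at(store)", "have(k2)", "locked(d_hall_office)", "open(d_office_store)"]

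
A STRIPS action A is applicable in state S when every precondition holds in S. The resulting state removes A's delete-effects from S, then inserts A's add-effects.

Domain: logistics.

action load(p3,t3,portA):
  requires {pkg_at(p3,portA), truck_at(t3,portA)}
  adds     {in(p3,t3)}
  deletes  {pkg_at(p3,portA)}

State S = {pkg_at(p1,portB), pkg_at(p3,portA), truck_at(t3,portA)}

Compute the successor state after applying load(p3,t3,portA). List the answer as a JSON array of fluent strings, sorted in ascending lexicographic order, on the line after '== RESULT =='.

Progress:
  pre ⊆ S: {pkg_at(p3,portA), truck_at(t3,portA)} ⊆ S  — applicable
  S \ del = {pkg_at(p1,portB), truck_at(t3,portA)}
  ∪ add   = {in(p3,t3), pkg_at(p1,portB), truck_at(t3,portA)}

== RESULT ==
["in(p3,t3)", "pkg_at(p1,portB)", "truck_at(t3,portA)"]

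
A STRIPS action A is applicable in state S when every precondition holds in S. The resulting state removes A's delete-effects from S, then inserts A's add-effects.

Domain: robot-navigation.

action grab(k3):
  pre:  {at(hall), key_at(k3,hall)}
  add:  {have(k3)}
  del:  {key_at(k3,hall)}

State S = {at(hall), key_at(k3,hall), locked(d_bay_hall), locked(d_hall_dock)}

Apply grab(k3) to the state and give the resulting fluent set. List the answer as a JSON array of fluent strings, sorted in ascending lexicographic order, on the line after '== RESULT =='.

Progress:
  pre ⊆ S: {at(hall), key_at(k3,hall)} ⊆ S  — applicable
  S \ del = {at(hall), locked(d_bay_hall), locked(d_hall_dock)}
  ∪ add   = {at(hall), have(k3), locked(d_bay_hall), locked(d_hall_dock)}

== RESULT ==
["at(hall)", "have(k3)", "locked(d_bay_hall)", "locked(d_hall_dock)"]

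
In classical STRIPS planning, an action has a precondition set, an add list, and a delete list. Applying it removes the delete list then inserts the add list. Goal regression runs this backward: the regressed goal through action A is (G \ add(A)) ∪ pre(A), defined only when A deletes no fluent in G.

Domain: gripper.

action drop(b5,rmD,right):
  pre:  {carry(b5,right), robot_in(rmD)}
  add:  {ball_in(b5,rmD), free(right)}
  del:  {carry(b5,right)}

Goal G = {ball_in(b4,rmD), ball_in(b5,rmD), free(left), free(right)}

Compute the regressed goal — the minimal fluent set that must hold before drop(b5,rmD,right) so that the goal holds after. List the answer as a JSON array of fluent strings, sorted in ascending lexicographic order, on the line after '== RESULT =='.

Regress:
  G ∩ del = {}  (empty — regression defined)
  G \ add = {ball_in(b4,rmD), ball_in(b5,rmD), free(left), free(right)} \ {ball_in(b5,rmD), free(right)} = {ball_in(b4,rmD), free(left)}
  ∪ pre   = {ball_in(b4,rmD), free(left)} ∪ {carry(b5,right), robot_in(rmD)}
          = {ball_in(b4,rmD), carry(b5,right), free(left), robot_in(rmD)}

== RESULT ==
["ball_in(b4,rmD)", "carry(b5,right)", "free(left)", "robot_in(rmD)"]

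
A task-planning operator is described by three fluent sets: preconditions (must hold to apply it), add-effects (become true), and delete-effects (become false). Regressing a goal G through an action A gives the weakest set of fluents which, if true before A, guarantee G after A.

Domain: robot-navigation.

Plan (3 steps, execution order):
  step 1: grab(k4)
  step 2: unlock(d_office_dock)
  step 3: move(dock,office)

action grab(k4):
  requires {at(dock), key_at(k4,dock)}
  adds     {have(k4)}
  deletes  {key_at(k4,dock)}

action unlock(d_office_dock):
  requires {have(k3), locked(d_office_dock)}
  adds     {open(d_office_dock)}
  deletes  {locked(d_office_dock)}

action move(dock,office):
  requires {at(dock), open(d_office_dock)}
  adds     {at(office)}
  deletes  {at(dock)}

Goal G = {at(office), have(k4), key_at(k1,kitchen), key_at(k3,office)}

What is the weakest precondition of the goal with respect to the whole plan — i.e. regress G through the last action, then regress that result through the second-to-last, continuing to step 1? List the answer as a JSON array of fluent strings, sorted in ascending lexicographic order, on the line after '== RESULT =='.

Work backward from the goal:
  through step 3 (move(dock,office)): drop {at(office)}, keep {have(k4), key_at(k1,kitchen), key_at(k3,office)}, require {at(dock), open(d_office_dock)}
    → {at(dock), have(k4), key_at(k1,kitchen), key_at(k3,office), open(d_office_dock)}
  through step 2 (unlock(d_office_dock)): drop {open(d_office_dock)}, keep {at(dock), have(k4), key_at(k1,kitchen), key_at(k3,office)}, require {have(k3), locked(d_office_dock)}
    → {at(dock), have(k3), have(k4), key_at(k1,kitchen), key_at(k3,office), locked(d_office_dock)}
  through step 1 (grab(k4)): drop {have(k4)}, keep {at(dock), have(k3), key_at(k1,kitchen), key_at(k3,office), locked(d_office_dock)}, require {at(dock), key_at(k4,dock)}
    → {at(dock), have(k3), key_at(k1,kitchen), key_at(k3,office), key_at(k4,dock), locked(d_office_dock)}

== RESULT ==
["at(dock)", "have(k3)", "key_at(k1,kitchen)", "key_at(k3,office)", "key_at(k4,dock)", "locked(d_office_dock)"]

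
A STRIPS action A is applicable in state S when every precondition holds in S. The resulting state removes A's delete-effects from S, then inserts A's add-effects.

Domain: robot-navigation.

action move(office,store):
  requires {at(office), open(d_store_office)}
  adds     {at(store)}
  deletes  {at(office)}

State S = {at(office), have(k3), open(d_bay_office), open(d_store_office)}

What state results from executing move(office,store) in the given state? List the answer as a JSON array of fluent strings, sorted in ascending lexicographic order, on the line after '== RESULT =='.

Progress:
  pre ⊆ S: {at(office), open(d_store_office)} ⊆ S  — applicable
  S \ del = {have(k3), open(d_bay_office), open(d_store_office)}
  ∪ add   = {at(store), have(k3), open(d_bay_office), open(d_store_office)}

== RESULT ==
["at(store)", "have(k3)", "open(d_bay_office)", "open(d_store_office)"]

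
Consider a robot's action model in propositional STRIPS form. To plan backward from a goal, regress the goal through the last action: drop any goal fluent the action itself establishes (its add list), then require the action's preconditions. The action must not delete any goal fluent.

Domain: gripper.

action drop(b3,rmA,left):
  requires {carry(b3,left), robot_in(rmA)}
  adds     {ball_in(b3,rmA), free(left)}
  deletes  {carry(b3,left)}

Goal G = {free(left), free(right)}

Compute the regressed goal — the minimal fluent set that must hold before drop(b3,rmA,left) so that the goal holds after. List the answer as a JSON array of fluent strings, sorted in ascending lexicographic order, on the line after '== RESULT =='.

Compute (G \ add) ∪ pre:
  G ∩ del = {}  (empty — regression defined)
  G \ add = {free(left), free(right)} \ {ball_in(b3,rmA), free(left)} = {free(right)}
  ∪ pre   = {free(right)} ∪ {carry(b3,left), robot_in(rmA)}
          = {carry(b3,left), free(right), robot_in(rmA)}

== RESULT ==
["carry(b3,left)", "free(right)", "robot_in(rmA)"]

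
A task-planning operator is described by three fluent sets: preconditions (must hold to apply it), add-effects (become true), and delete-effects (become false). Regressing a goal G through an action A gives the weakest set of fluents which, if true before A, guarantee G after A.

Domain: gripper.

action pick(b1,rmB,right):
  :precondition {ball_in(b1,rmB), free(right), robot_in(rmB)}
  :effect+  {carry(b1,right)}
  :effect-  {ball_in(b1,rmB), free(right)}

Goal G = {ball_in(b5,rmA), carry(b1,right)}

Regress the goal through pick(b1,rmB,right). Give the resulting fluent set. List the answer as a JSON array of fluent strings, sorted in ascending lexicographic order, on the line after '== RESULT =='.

Regress:
  G ∩ del = {}  (empty — regression defined)
  G \ add = {ball_in(b5,rmA), carry(b1,right)} \ {carry(b1,right)} = {ball_in(b5,rmA)}
  ∪ pre   = {ball_in(b5,rmA)} ∪ {ball_in(b1,rmB), free(right), robot_in(rmB)}
          = {ball_in(b1,rmB), ball_in(b5,rmA), free(right), robot_in(rmB)}

== RESULT ==
["ball_in(b1,rmB)", "ball_in(b5,rmA)", "free(right)", "robot_in(rmB)"]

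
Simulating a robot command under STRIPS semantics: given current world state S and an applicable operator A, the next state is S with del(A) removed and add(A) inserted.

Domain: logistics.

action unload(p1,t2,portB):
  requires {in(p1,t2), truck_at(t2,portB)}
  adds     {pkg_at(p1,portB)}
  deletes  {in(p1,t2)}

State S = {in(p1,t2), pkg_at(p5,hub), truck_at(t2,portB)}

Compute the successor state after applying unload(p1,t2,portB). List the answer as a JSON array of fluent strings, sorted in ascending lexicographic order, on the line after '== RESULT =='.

Progress:
  pre ⊆ S: {in(p1,t2), truck_at(t2,portB)} ⊆ S  — applicable
  S \ del = {pkg_at(p5,hub), truck_at(t2,portB)}
  ∪ add   = {pkg_at(p1,portB), pkg_at(p5,hub), truck_at(t2,portB)}

== RESULT ==
["pkg_at(p1,portB)", "pkg_at(p5,hub)", "truck_at(t2,portB)"]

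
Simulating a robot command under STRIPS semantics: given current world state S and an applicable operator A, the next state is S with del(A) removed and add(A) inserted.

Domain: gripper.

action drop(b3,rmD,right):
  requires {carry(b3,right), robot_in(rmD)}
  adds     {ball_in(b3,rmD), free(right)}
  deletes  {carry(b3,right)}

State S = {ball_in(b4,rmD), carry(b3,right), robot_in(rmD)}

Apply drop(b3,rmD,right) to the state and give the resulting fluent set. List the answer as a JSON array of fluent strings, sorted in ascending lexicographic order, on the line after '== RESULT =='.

Progress:
  pre ⊆ S: {carry(b3,right), robot_in(rmD)} ⊆ S  — applicable
  S \ del = {ball_in(b4,rmD), robot_in(rmD)}
  ∪ add   = {ball_in(b3,rmD), ball_in(b4,rmD), free(right), robot_in(rmD)}

== RESULT ==
["ball_in(b3,rmD)", "ball_in(b4,rmD)", "free(right)", "robot_in(rmD)"]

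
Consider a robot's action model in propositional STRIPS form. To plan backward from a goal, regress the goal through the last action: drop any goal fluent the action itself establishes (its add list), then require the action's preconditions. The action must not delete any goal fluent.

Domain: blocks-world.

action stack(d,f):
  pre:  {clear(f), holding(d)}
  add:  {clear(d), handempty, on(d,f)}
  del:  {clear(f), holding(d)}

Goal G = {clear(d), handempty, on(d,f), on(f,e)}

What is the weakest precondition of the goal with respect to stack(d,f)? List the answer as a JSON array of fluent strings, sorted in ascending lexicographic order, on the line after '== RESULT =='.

Compute (G \ add) ∪ pre:
  G ∩ del = {}  (empty — regression defined)
  G \ add = {clear(d), handempty, on(d,f), on(f,e)} \ {clear(d), handempty, on(d,f)} = {on(f,e)}
  ∪ pre   = {on(f,e)} ∪ {clear(f), holding(d)}
          = {clear(f), holding(d), on(f,e)}

== RESULT ==
["clear(f)", "holding(d)", "on(f,e)"]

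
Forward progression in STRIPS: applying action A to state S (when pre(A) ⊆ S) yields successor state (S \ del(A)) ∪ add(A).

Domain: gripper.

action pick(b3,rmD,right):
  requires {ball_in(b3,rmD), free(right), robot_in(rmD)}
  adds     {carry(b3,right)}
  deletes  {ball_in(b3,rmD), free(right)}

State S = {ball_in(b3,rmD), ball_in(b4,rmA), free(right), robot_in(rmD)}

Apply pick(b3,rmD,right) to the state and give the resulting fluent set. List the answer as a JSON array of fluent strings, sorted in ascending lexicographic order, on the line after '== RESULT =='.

Progress:
  pre ⊆ S: {ball_in(b3,rmD), free(right), robot_in(rmD)} ⊆ S  — applicable
  S \ del = {ball_in(b4,rmA), robot_in(rmD)}
  ∪ add   = {ball_in(b4,rmA), carry(b3,right), robot_in(rmD)}

== RESULT ==
["ball_in(b4,rmA)", "carry(b3,right)", "robot_in(rmD)"]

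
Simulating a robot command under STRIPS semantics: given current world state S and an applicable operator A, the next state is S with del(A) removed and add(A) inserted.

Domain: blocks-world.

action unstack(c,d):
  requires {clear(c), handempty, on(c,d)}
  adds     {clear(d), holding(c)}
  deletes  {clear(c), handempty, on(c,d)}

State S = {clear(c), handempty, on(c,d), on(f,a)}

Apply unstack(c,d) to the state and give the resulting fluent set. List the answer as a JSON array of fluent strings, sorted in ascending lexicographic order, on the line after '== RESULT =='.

Compute (S \ del) ∪ add:
  pre ⊆ S: {clear(c), handempty, on(c,d)} ⊆ S  — applicable
  S \ del = {on(f,a)}
  ∪ add   = {clear(d), holding(c), on(f,a)}

== RESULT ==
["clear(d)", "holding(c)", "on(f,a)"]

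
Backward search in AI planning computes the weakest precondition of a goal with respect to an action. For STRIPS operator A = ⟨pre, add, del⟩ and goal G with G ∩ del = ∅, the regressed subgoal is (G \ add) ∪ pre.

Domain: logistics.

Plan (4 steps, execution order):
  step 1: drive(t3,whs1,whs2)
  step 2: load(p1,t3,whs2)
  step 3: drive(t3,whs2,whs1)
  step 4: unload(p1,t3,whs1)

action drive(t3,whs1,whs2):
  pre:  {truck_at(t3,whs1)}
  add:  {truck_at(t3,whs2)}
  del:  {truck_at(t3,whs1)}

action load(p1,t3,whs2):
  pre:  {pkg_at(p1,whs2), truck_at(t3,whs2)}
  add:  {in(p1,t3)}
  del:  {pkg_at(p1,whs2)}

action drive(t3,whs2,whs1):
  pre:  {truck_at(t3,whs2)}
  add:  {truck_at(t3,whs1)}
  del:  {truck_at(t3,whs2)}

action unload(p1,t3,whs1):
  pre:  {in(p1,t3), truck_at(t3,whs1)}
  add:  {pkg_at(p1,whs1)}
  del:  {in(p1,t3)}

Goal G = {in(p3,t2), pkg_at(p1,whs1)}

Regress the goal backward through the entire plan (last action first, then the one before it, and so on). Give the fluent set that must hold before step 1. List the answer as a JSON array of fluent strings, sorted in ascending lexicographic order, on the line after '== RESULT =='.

Regress step by step:
  through step 4 (unload(p1,t3,whs1)): drop {pkg_at(p1,whs1)}, keep {in(p3,t2)}, require {in(p1,t3), truck_at(t3,whs1)}
    → {in(p1,t3), in(p3,t2), truck_at(t3,whs1)}
  through step 3 (drive(t3,whs2,whs1)): drop {truck_at(t3,whs1)}, keep {in(p1,t3), in(p3,t2)}, require {truck_at(t3,whs2)}
    → {in(p1,t3), in(p3,t2), truck_at(t3,whs2)}
  through step 2 (load(p1,t3,whs2)): drop {in(p1,t3)}, keep {in(p3,t2), truck_at(t3,whs2)}, require {pkg_at(p1,whs2), truck_at(t3,whs2)}
    → {in(p3,t2), pkg_at(p1,whs2), truck_at(t3,whs2)}
  through step 1 (drive(t3,whs1,whs2)): drop {truck_at(t3,whs2)}, keep {in(p3,t2), pkg_at(p1,whs2)}, require {truck_at(t3,whs1)}
    → {in(p3,t2), pkg_at(p1,whs2), truck_at(t3,whs1)}

== RESULT ==
["in(p3,t2)", "pkg_at(p1,whs2)", "truck_at(t3,whs1)"]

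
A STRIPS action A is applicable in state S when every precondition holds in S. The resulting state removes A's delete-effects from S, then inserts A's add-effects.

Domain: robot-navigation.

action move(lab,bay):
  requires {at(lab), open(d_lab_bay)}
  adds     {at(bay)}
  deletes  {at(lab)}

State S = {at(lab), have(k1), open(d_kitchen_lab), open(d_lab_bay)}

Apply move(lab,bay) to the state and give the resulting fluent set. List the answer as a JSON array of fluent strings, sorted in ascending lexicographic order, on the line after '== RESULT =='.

Progress:
  pre ⊆ S: {at(lab), open(d_lab_bay)} ⊆ S  — applicable
  S \ del = {have(k1), open(d_kitchen_lab), open(d_lab_bay)}
  ∪ add   = {at(bay), have(k1), open(d_kitchen_lab), open(d_lab_bay)}

== RESULT ==
["at(bay)", "have(k1)", "open(d_kitchen_lab)", "open(d_lab_bay)"]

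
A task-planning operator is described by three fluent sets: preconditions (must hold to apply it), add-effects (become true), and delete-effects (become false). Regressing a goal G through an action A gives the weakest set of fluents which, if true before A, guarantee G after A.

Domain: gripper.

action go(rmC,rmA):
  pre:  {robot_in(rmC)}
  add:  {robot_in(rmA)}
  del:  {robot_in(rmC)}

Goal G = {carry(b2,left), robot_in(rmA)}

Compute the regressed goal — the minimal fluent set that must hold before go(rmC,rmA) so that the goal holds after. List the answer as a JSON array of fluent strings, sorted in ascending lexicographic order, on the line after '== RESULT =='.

Regress:
  G ∩ del = {}  (empty — regression defined)
  G \ add = {carry(b2,left), robot_in(rmA)} \ {robot_in(rmA)} = {carry(b2,left)}
  ∪ pre   = {carry(b2,left)} ∪ {robot_in(rmC)}
          = {carry(b2,left), robot_in(rmC)}

== RESULT ==
["carry(b2,left)", "robot_in(rmC)"]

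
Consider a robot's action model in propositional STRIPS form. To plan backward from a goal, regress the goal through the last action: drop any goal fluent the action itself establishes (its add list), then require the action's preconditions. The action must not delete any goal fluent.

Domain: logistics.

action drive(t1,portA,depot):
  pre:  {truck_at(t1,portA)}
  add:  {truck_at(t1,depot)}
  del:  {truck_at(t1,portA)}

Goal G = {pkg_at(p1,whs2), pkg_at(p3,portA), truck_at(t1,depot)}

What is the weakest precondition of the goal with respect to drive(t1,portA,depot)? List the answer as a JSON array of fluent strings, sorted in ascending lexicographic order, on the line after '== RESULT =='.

Compute (G \ add) ∪ pre:
  G ∩ del = {}  (empty — regression defined)
  G \ add = {pkg_at(p1,whs2), pkg_at(p3,portA), truck_at(t1,depot)} \ {truck_at(t1,depot)} = {pkg_at(p1,whs2), pkg_at(p3,portA)}
  ∪ pre   = {pkg_at(p1,whs2), pkg_at(p3,portA)} ∪ {truck_at(t1,portA)}
          = {pkg_at(p1,whs2), pkg_at(p3,portA), truck_at(t1,portA)}

== RESULT ==
["pkg_at(p1,whs2)", "pkg_at(p3,portA)", "truck_at(t1,portA)"]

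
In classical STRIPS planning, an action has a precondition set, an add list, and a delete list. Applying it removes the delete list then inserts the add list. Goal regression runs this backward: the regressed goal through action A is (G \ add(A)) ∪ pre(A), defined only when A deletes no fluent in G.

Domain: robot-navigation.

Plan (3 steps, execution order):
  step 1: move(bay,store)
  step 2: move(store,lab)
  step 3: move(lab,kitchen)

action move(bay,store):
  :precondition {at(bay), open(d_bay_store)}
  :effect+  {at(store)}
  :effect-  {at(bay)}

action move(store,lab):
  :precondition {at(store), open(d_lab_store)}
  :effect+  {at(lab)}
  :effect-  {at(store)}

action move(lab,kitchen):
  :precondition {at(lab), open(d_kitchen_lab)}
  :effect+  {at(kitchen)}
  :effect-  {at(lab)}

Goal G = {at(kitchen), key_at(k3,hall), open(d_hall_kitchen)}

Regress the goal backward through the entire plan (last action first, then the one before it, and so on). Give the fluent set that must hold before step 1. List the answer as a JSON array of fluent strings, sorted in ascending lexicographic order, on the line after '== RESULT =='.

Regress step by step:
  through step 3 (move(lab,kitchen)): drop {at(kitchen)}, keep {key_at(k3,hall), open(d_hall_kitchen)}, require {at(lab), open(d_kitchen_lab)}
    → {at(lab), key_at(k3,hall), open(d_hall_kitchen), open(d_kitchen_lab)}
  through step 2 (move(store,lab)): drop {at(lab)}, keep {key_at(k3,hall), open(d_hall_kitchen), open(d_kitchen_lab)}, require {at(store), open(d_lab_store)}
    → {at(store), key_at(k3,hall), open(d_hall_kitchen), open(d_kitchen_lab), open(d_lab_store)}
  through step 1 (move(bay,store)): drop {at(store)}, keep {key_at(k3,hall), open(d_hall_kitchen), open(d_kitchen_lab), open(d_lab_store)}, require {at(bay), open(d_bay_store)}
    → {at(bay), key_at(k3,hall), open(d_bay_store), open(d_hall_kitchen), open(d_kitchen_lab), open(d_lab_store)}

== RESULT ==
["at(bay)", "key_at(k3,hall)", "open(d_bay_store)", "open(d_hall_kitchen)", "open(d_kitchen_lab)", "open(d_lab_store)"]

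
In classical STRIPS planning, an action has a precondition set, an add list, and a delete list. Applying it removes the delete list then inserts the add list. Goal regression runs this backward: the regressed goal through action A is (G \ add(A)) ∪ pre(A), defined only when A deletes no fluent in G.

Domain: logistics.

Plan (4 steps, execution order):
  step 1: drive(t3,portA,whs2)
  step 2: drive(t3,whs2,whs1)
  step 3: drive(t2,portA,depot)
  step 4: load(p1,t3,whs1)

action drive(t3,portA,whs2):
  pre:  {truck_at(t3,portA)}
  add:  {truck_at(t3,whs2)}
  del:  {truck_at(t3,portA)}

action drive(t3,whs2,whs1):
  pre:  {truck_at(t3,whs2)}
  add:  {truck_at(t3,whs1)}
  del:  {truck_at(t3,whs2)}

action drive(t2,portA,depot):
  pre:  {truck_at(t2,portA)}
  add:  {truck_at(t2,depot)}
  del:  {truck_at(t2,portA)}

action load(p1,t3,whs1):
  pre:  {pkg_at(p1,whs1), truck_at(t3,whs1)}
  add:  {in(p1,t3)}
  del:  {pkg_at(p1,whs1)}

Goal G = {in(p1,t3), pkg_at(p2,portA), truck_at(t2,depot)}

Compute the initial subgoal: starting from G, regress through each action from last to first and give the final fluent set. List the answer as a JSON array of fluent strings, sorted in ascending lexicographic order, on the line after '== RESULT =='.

Regress step by step:
  through step 4 (load(p1,t3,whs1)): drop {in(p1,t3)}, keep {pkg_at(p2,portA), truck_at(t2,depot)}, require {pkg_at(p1,whs1), truck_at(t3,whs1)}
    → {pkg_at(p1,whs1), pkg_at(p2,portA), truck_at(t2,depot), truck_at(t3,whs1)}
  through step 3 (drive(t2,portA,depot)): drop {truck_at(t2,depot)}, keep {pkg_at(p1,whs1), pkg_at(p2,portA), truck_at(t3,whs1)}, require {truck_at(t2,portA)}
    → {pkg_at(p1,whs1), pkg_at(p2,portA), truck_at(t2,portA), truck_at(t3,whs1)}
  through step 2 (drive(t3,whs2,whs1)): drop {truck_at(t3,whs1)}, keep {pkg_at(p1,whs1), pkg_at(p2,portA), truck_at(t2,portA)}, require {truck_at(t3,whs2)}
    → {pkg_at(p1,whs1), pkg_at(p2,portA), truck_at(t2,portA), truck_at(t3,whs2)}
  through step 1 (drive(t3,portA,whs2)): drop {truck_at(t3,whs2)}, keep {pkg_at(p1,whs1), pkg_at(p2,portA), truck_at(t2,portA)}, require {truck_at(t3,portA)}
    → {pkg_at(p1,whs1), pkg_at(p2,portA), truck_at(t2,portA), truck_at(t3,portA)}

== RESULT ==
["pkg_at(p1,whs1)", "pkg_at(p2,portA)", "truck_at(t2,portA)", "truck_at(t3,portA)"]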